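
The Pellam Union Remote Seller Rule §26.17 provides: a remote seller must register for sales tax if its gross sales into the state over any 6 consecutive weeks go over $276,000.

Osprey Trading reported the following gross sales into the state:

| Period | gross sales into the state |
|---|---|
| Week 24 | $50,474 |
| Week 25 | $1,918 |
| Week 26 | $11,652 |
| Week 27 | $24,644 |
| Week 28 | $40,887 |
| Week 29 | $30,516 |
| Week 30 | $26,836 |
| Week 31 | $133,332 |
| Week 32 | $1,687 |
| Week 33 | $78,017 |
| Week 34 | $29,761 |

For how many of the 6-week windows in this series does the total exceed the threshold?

Week 24–Week 29: $50,474 + $1,918 + $11,652 + $24,644 + $40,887 + $30,516 = $160,091 (under)
Week 25–Week 30: $1,918 + $11,652 + $24,644 + $40,887 + $30,516 + $26,836 = $136,453 (under)
Week 26–Week 31: $11,652 + $24,644 + $40,887 + $30,516 + $26,836 + $133,332 = $267,867 (under)
Week 27–Week 32: $24,644 + $40,887 + $30,516 + $26,836 + $133,332 + $1,687 = $257,902 (under)
Week 28–Week 33: $40,887 + $30,516 + $26,836 + $133,332 + $1,687 + $78,017 = $311,275 (over)
Week 29–Week 34: $30,516 + $26,836 + $133,332 + $1,687 + $78,017 + $29,761 = $300,149 (over)
2 windows exceed the threshold.

2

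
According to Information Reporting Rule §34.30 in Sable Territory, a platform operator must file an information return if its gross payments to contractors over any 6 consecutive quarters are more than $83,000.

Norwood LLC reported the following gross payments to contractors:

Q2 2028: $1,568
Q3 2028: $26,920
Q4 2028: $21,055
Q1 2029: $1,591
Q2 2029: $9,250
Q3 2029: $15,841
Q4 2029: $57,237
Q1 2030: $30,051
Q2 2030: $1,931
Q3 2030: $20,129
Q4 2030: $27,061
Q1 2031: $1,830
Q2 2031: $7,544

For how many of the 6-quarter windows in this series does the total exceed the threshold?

Q2 2028–Q3 2029: $1,568 + $26,920 + $21,055 + $1,591 + $9,250 + $15,841 = $76,225 (under)
Q3 2028–Q4 2029: $26,920 + $21,055 + $1,591 + $9,250 + $15,841 + $57,237 = $131,894 (over)
Q4 2028–Q1 2030: $21,055 + $1,591 + $9,250 + $15,841 + $57,237 + $30,051 = $135,025 (over)
Q1 2029–Q2 2030: $1,591 + $9,250 + $15,841 + $57,237 + $30,051 + $1,931 = $115,901 (over)
Q2 2029–Q3 2030: $9,250 + $15,841 + $57,237 + $30,051 + $1,931 + $20,129 = $134,439 (over)
Q3 2029–Q4 2030: $15,841 + $57,237 + $30,051 + $1,931 + $20,129 + $27,061 = $152,250 (over)
Q4 2029–Q1 2031: $57,237 + $30,051 + $1,931 + $20,129 + $27,061 + $1,830 = $138,239 (over)
Q1 2030–Q2 2031: $30,051 + $1,931 + $20,129 + $27,061 + $1,830 + $7,544 = $88,546 (over)
7 windows exceed the threshold.

7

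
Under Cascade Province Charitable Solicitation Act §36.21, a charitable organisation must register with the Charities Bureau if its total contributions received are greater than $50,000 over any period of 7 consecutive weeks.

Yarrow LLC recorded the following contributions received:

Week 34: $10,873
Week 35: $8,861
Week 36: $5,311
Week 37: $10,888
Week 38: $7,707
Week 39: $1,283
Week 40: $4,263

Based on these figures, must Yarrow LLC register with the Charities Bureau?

No

Total contributions received: $10,873 + $8,861 + $5,311 + $10,888 + $7,707 + $1,283 + $4,263 = $49,186.
$49,186 ≤ $50,000, so the threshold is not exceeded.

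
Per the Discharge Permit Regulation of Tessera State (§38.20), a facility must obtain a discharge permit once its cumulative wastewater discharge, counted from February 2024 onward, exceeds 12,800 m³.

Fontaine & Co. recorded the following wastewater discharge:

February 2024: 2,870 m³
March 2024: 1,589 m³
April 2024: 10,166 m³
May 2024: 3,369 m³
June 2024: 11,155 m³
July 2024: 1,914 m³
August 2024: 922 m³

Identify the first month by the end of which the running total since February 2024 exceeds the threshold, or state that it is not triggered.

April 2024

Through February 2024: 2,870 m³
Through March 2024: 4,459 m³
Through April 2024: 14,625 m³ ← exceeds threshold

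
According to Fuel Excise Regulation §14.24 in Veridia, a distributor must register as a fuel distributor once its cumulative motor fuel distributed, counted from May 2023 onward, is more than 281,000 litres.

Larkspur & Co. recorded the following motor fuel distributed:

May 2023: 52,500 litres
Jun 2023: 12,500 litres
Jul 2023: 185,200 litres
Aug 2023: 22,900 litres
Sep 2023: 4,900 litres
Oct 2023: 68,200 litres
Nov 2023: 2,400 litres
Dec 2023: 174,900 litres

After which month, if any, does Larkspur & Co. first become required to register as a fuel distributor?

Through May 2023: 52,500 litres
Through Jun 2023: 65,000 litres
Through Jul 2023: 250,200 litres
Through Aug 2023: 273,100 litres
Through Sep 2023: 278,000 litres
Through Oct 2023: 346,200 litres ← exceeds threshold

Oct 2023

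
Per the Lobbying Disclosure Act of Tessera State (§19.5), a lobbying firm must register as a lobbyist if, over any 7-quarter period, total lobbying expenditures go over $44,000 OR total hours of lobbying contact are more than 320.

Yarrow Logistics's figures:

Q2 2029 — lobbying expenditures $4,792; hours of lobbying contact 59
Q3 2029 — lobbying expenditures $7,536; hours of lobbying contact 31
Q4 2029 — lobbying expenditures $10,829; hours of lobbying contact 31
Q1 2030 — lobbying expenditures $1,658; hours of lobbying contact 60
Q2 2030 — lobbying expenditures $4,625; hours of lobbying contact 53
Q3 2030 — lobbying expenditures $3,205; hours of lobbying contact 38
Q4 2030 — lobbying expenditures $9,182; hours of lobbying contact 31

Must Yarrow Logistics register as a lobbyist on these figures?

Total lobbying expenditures: $4,792 + $7,536 + $10,829 + $1,658 + $4,625 + $3,205 + $9,182 = $41,827 (≤ $44,000).
Total hours of lobbying contact: 59 + 31 + 31 + 60 + 53 + 38 + 31 = 303 (≤ 320).
The test is 'or': neither threshold is exceeded.

No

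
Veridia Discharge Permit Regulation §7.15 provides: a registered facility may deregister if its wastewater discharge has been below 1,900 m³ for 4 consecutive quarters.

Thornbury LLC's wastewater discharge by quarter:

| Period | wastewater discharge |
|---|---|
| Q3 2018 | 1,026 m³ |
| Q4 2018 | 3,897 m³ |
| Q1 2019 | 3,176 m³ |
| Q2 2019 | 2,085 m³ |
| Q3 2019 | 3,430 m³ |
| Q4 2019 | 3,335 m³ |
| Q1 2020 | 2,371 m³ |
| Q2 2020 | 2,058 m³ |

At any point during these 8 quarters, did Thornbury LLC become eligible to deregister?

Quarters below 1,900 m³: Q3 2018.
Longest run of consecutive quarters below the threshold: 1.
1 < 4, so Thornbury LLC never became eligible.

No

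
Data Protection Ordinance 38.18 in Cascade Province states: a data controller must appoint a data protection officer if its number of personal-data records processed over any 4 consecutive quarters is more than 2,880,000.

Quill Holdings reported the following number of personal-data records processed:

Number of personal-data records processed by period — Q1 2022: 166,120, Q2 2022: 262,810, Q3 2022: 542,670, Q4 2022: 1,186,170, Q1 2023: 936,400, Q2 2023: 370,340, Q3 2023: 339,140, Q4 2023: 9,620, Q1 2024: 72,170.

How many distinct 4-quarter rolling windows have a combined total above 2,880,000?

Q1 2022–Q4 2022: 166,120 + 262,810 + 542,670 + 1,186,170 = 2,157,770 (under)
Q2 2022–Q1 2023: 262,810 + 542,670 + 1,186,170 + 936,400 = 2,928,050 (over)
Q3 2022–Q2 2023: 542,670 + 1,186,170 + 936,400 + 370,340 = 3,035,580 (over)
Q4 2022–Q3 2023: 1,186,170 + 936,400 + 370,340 + 339,140 = 2,832,050 (under)
Q1 2023–Q4 2023: 936,400 + 370,340 + 339,140 + 9,620 = 1,655,500 (under)
Q2 2023–Q1 2024: 370,340 + 339,140 + 9,620 + 72,170 = 791,270 (under)
2 windows exceed the threshold.

2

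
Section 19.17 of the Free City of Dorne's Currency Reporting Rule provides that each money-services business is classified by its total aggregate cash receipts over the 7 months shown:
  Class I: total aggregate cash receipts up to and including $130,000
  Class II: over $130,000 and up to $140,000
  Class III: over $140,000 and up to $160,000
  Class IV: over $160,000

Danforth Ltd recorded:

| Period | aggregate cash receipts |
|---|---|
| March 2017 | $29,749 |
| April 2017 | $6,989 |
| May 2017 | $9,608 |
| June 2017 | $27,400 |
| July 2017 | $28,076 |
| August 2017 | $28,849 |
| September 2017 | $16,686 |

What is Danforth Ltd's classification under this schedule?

Class III

Total aggregate cash receipts: $29,749 + $6,989 + $9,608 + $27,400 + $28,076 + $28,849 + $16,686 = $147,357.
$140,000 < $147,357 ≤ $160,000, so Class III applies.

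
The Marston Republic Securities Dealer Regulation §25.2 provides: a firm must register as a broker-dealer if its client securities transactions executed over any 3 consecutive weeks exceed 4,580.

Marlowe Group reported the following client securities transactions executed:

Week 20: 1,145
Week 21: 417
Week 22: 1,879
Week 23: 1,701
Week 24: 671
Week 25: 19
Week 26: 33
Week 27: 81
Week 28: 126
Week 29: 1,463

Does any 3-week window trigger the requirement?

Week 20–Week 22: 1,145 + 417 + 1,879 = 3,441 (under)
Week 21–Week 23: 417 + 1,879 + 1,701 = 3,997 (under)
Week 22–Week 24: 1,879 + 1,701 + 671 = 4,251 (under)
Week 23–Week 25: 1,701 + 671 + 19 = 2,391 (under)
Week 24–Week 26: 671 + 19 + 33 = 723 (under)
Week 25–Week 27: 19 + 33 + 81 = 133 (under)
Week 26–Week 28: 33 + 81 + 126 = 240 (under)
Week 27–Week 29: 81 + 126 + 1,463 = 1,670 (under)
No window exceeds 4,580.

No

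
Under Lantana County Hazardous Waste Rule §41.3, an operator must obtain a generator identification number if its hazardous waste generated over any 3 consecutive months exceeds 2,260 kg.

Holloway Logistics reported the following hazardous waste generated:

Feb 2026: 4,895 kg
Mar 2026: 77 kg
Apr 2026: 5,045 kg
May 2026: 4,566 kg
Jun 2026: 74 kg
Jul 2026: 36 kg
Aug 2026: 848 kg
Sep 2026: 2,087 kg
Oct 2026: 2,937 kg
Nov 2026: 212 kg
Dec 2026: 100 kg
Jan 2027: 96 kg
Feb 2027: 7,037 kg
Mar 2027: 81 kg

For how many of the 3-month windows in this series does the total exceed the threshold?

10

Feb 2026–Apr 2026: 4,895 kg + 77 kg + 5,045 kg = 10,017 kg (over)
Mar 2026–May 2026: 77 kg + 5,045 kg + 4,566 kg = 9,688 kg (over)
Apr 2026–Jun 2026: 5,045 kg + 4,566 kg + 74 kg = 9,685 kg (over)
May 2026–Jul 2026: 4,566 kg + 74 kg + 36 kg = 4,676 kg (over)
Jun 2026–Aug 2026: 74 kg + 36 kg + 848 kg = 958 kg (under)
Jul 2026–Sep 2026: 36 kg + 848 kg + 2,087 kg = 2,971 kg (over)
Aug 2026–Oct 2026: 848 kg + 2,087 kg + 2,937 kg = 5,872 kg (over)
Sep 2026–Nov 2026: 2,087 kg + 2,937 kg + 212 kg = 5,236 kg (over)
Oct 2026–Dec 2026: 2,937 kg + 212 kg + 100 kg = 3,249 kg (over)
Nov 2026–Jan 2027: 212 kg + 100 kg + 96 kg = 408 kg (under)
Dec 2026–Feb 2027: 100 kg + 96 kg + 7,037 kg = 7,233 kg (over)
Jan 2027–Mar 2027: 96 kg + 7,037 kg + 81 kg = 7,214 kg (over)
10 windows exceed the threshold.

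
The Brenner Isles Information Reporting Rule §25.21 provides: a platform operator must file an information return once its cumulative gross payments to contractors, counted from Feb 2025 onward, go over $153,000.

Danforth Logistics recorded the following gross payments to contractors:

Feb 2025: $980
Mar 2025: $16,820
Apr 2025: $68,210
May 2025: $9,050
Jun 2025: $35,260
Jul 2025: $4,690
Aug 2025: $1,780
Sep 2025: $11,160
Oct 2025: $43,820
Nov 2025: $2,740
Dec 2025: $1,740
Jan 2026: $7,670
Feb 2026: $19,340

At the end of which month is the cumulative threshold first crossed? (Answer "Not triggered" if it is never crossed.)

Oct 2025

Through Feb 2025: $980
Through Mar 2025: $17,800
Through Apr 2025: $86,010
Through May 2025: $95,060
Through Jun 2025: $130,320
Through Jul 2025: $135,010
Through Aug 2025: $136,790
Through Sep 2025: $147,950
Through Oct 2025: $191,770 ← exceeds threshold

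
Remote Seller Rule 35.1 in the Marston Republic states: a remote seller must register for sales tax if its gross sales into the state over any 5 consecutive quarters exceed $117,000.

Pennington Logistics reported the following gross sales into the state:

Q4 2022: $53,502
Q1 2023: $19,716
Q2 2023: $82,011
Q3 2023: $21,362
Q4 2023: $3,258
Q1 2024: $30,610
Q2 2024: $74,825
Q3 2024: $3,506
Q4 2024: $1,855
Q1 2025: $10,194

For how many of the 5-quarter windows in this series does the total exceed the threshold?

5

Q4 2022–Q4 2023: $53,502 + $19,716 + $82,011 + $21,362 + $3,258 = $179,849 (over)
Q1 2023–Q1 2024: $19,716 + $82,011 + $21,362 + $3,258 + $30,610 = $156,957 (over)
Q2 2023–Q2 2024: $82,011 + $21,362 + $3,258 + $30,610 + $74,825 = $212,066 (over)
Q3 2023–Q3 2024: $21,362 + $3,258 + $30,610 + $74,825 + $3,506 = $133,561 (over)
Q4 2023–Q4 2024: $3,258 + $30,610 + $74,825 + $3,506 + $1,855 = $114,054 (under)
Q1 2024–Q1 2025: $30,610 + $74,825 + $3,506 + $1,855 + $10,194 = $120,990 (over)
5 windows exceed the threshold.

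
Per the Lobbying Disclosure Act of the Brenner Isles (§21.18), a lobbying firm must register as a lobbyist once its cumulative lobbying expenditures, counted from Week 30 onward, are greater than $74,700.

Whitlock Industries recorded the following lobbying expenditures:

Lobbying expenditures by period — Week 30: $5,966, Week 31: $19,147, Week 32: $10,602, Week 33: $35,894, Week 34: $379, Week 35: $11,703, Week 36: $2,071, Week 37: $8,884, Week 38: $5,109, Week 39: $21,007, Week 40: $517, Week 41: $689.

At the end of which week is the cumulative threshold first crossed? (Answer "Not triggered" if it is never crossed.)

Through Week 30: $5,966
Through Week 31: $25,113
Through Week 32: $35,715
Through Week 33: $71,609
Through Week 34: $71,988
Through Week 35: $83,691 ← exceeds threshold

Week 35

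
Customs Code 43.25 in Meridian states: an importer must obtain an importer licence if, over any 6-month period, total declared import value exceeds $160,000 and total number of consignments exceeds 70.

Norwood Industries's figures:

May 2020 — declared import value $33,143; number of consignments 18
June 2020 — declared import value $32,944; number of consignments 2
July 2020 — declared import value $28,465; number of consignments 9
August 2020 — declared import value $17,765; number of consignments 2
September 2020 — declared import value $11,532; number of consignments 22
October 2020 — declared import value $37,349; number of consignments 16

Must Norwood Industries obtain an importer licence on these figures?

No

Total declared import value: $33,143 + $32,944 + $28,465 + $17,765 + $11,532 + $37,349 = $161,198 (> $160,000).
Total number of consignments: 18 + 2 + 9 + 2 + 22 + 16 = 69 (≤ 70).
The test is 'and': the rule requires both, and at least one is not exceeded.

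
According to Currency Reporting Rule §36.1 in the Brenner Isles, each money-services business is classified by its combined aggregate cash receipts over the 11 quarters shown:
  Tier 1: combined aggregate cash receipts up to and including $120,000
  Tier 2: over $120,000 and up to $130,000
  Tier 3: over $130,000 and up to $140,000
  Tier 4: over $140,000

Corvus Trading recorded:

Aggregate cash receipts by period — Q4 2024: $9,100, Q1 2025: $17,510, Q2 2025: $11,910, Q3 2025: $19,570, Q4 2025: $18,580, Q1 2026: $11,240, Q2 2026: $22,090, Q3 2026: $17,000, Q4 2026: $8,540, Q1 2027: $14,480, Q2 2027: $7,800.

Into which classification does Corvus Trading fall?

Combined aggregate cash receipts: $9,100 + $17,510 + $11,910 + $19,570 + $18,580 + $11,240 + $22,090 + $17,000 + $8,540 + $14,480 + $7,800 = $157,820.
$157,820 > $140,000, so Tier 4 applies.

Tier 4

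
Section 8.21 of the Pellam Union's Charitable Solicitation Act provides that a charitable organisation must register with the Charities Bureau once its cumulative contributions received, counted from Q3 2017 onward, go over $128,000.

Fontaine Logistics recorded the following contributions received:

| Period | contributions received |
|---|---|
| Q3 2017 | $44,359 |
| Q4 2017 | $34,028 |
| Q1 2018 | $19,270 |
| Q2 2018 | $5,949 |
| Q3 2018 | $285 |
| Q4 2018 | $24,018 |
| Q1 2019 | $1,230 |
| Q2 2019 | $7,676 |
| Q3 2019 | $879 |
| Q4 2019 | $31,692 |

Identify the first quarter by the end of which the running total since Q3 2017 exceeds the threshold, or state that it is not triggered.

Through Q3 2017: $44,359
Through Q4 2017: $78,387
Through Q1 2018: $97,657
Through Q2 2018: $103,606
Through Q3 2018: $103,891
Through Q4 2018: $127,909
Through Q1 2019: $129,139 ← exceeds threshold

Q1 2019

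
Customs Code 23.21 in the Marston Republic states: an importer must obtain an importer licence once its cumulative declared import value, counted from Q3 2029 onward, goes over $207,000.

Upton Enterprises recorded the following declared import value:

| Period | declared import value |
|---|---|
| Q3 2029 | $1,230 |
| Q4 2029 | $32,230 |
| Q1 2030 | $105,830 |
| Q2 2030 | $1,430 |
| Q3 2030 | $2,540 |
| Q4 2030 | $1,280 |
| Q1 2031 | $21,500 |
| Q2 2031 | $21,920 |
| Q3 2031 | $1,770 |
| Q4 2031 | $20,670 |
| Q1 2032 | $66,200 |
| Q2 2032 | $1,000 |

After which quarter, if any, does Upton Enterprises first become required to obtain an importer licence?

Through Q3 2029: $1,230
Through Q4 2029: $33,460
Through Q1 2030: $139,290
Through Q2 2030: $140,720
Through Q3 2030: $143,260
Through Q4 2030: $144,540
Through Q1 2031: $166,040
Through Q2 2031: $187,960
Through Q3 2031: $189,730
Through Q4 2031: $210,400 ← exceeds threshold

Q4 2031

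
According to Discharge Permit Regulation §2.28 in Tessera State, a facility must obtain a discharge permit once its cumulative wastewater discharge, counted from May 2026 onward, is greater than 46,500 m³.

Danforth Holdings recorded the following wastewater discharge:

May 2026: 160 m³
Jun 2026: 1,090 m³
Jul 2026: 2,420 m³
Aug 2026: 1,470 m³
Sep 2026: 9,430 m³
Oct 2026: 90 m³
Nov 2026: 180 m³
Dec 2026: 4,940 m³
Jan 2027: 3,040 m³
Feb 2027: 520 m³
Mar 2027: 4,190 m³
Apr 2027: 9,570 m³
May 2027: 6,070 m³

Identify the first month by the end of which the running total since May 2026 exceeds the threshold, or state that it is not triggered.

Not triggered

Through May 2026: 160 m³
Through Jun 2026: 1,250 m³
Through Jul 2026: 3,670 m³
Through Aug 2026: 5,140 m³
Through Sep 2026: 14,570 m³
Through Oct 2026: 14,660 m³
Through Nov 2026: 14,840 m³
Through Dec 2026: 19,780 m³
Through Jan 2027: 22,820 m³
Through Feb 2027: 23,340 m³
Through Mar 2027: 27,530 m³
Through Apr 2027: 37,100 m³
Through May 2027: 43,170 m³
Final cumulative total 43,170 m³ ≤ 46,500 m³; the threshold is never exceeded.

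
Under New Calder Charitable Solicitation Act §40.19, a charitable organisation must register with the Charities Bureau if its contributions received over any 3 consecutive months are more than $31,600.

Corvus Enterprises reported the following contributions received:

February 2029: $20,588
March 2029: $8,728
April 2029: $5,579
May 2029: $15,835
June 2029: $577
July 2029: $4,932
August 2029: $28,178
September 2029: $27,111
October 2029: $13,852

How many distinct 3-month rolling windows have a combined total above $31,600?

February 2029–April 2029: $20,588 + $8,728 + $5,579 = $34,895 (over)
March 2029–May 2029: $8,728 + $5,579 + $15,835 = $30,142 (under)
April 2029–June 2029: $5,579 + $15,835 + $577 = $21,991 (under)
May 2029–July 2029: $15,835 + $577 + $4,932 = $21,344 (under)
June 2029–August 2029: $577 + $4,932 + $28,178 = $33,687 (over)
July 2029–September 2029: $4,932 + $28,178 + $27,111 = $60,221 (over)
August 2029–October 2029: $28,178 + $27,111 + $13,852 = $69,141 (over)
4 windows exceed the threshold.

4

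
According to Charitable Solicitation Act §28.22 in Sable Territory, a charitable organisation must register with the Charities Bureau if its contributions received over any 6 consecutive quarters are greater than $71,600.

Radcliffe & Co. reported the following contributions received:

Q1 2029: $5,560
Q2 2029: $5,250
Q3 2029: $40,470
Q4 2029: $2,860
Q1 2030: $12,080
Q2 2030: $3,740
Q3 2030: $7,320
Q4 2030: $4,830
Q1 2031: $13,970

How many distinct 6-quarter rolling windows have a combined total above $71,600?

Q1 2029–Q2 2030: $5,560 + $5,250 + $40,470 + $2,860 + $12,080 + $3,740 = $69,960 (under)
Q2 2029–Q3 2030: $5,250 + $40,470 + $2,860 + $12,080 + $3,740 + $7,320 = $71,720 (over)
Q3 2029–Q4 2030: $40,470 + $2,860 + $12,080 + $3,740 + $7,320 + $4,830 = $71,300 (under)
Q4 2029–Q1 2031: $2,860 + $12,080 + $3,740 + $7,320 + $4,830 + $13,970 = $44,800 (under)
1 window exceeds the threshold.

1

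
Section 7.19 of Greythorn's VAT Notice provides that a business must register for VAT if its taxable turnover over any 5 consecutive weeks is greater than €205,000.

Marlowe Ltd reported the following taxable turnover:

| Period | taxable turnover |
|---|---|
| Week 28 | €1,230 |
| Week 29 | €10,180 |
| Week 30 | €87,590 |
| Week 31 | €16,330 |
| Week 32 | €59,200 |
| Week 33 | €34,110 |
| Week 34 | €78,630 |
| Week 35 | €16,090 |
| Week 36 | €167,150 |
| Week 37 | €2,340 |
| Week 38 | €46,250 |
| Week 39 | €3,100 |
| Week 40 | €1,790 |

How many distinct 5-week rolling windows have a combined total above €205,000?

Week 28–Week 32: €1,230 + €10,180 + €87,590 + €16,330 + €59,200 = €174,530 (under)
Week 29–Week 33: €10,180 + €87,590 + €16,330 + €59,200 + €34,110 = €207,410 (over)
Week 30–Week 34: €87,590 + €16,330 + €59,200 + €34,110 + €78,630 = €275,860 (over)
Week 31–Week 35: €16,330 + €59,200 + €34,110 + €78,630 + €16,090 = €204,360 (under)
Week 32–Week 36: €59,200 + €34,110 + €78,630 + €16,090 + €167,150 = €355,180 (over)
Week 33–Week 37: €34,110 + €78,630 + €16,090 + €167,150 + €2,340 = €298,320 (over)
Week 34–Week 38: €78,630 + €16,090 + €167,150 + €2,340 + €46,250 = €310,460 (over)
Week 35–Week 39: €16,090 + €167,150 + €2,340 + €46,250 + €3,100 = €234,930 (over)
Week 36–Week 40: €167,150 + €2,340 + €46,250 + €3,100 + €1,790 = €220,630 (over)
7 windows exceed the threshold.

7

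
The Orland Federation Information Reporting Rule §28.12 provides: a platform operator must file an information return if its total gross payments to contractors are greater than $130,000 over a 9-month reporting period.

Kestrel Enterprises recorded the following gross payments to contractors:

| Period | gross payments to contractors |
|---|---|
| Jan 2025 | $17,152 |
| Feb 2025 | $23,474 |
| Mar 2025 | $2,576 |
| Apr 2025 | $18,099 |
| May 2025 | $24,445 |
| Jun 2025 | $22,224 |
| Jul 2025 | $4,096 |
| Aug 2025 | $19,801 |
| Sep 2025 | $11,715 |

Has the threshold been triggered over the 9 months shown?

Total gross payments to contractors: $17,152 + $23,474 + $2,576 + $18,099 + $24,445 + $22,224 + $4,096 + $19,801 + $11,715 = $143,582.
$143,582 > $130,000, so the threshold is exceeded.

Yes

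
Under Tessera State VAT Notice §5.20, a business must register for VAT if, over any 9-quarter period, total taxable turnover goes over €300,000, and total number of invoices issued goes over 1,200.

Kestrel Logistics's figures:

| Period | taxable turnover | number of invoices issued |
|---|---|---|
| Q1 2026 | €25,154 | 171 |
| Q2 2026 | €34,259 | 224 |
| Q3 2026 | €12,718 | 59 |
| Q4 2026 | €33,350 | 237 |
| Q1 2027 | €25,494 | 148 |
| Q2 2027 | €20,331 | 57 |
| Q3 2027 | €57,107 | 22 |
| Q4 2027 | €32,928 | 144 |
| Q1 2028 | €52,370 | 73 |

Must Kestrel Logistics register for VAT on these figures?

Total taxable turnover: €25,154 + €34,259 + €12,718 + €33,350 + €25,494 + €20,331 + €57,107 + €32,928 + €52,370 = €293,711 (≤ €300,000).
Total number of invoices issued: 171 + 224 + 59 + 237 + 148 + 57 + 22 + 144 + 73 = 1,135 (≤ 1,200).
The test is 'and': the rule requires both, and at least one is not exceeded.

No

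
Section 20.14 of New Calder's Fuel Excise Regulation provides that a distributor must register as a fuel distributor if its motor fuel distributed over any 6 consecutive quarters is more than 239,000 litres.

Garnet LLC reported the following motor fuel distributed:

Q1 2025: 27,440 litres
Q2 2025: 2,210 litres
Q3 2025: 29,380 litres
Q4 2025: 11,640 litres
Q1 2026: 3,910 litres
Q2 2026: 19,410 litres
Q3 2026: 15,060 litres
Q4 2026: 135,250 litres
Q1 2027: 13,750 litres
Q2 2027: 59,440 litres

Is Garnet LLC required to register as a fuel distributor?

Q1 2025–Q2 2026: 27,440 litres + 2,210 litres + 29,380 litres + 11,640 litres + 3,910 litres + 19,410 litres = 93,990 litres (under)
Q2 2025–Q3 2026: 2,210 litres + 29,380 litres + 11,640 litres + 3,910 litres + 19,410 litres + 15,060 litres = 81,610 litres (under)
Q3 2025–Q4 2026: 29,380 litres + 11,640 litres + 3,910 litres + 19,410 litres + 15,060 litres + 135,250 litres = 214,650 litres (under)
Q4 2025–Q1 2027: 11,640 litres + 3,910 litres + 19,410 litres + 15,060 litres + 135,250 litres + 13,750 litres = 199,020 litres (under)
Q1 2026–Q2 2027: 3,910 litres + 19,410 litres + 15,060 litres + 135,250 litres + 13,750 litres + 59,440 litres = 246,820 litres (over)
At least one window exceeds 239,000 litres.

Yes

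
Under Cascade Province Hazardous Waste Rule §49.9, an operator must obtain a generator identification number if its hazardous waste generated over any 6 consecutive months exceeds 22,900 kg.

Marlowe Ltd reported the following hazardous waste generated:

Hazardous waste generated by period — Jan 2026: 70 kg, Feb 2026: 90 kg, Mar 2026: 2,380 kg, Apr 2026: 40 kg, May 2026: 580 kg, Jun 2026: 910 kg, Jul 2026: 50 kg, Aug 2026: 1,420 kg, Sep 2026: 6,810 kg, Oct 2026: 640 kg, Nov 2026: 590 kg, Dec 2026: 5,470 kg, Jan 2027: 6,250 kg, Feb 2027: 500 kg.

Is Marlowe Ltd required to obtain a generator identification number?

Jan 2026–Jun 2026: 70 kg + 90 kg + 2,380 kg + 40 kg + 580 kg + 910 kg = 4,070 kg (under)
Feb 2026–Jul 2026: 90 kg + 2,380 kg + 40 kg + 580 kg + 910 kg + 50 kg = 4,050 kg (under)
Mar 2026–Aug 2026: 2,380 kg + 40 kg + 580 kg + 910 kg + 50 kg + 1,420 kg = 5,380 kg (under)
Apr 2026–Sep 2026: 40 kg + 580 kg + 910 kg + 50 kg + 1,420 kg + 6,810 kg = 9,810 kg (under)
May 2026–Oct 2026: 580 kg + 910 kg + 50 kg + 1,420 kg + 6,810 kg + 640 kg = 10,410 kg (under)
Jun 2026–Nov 2026: 910 kg + 50 kg + 1,420 kg + 6,810 kg + 640 kg + 590 kg = 10,420 kg (under)
Jul 2026–Dec 2026: 50 kg + 1,420 kg + 6,810 kg + 640 kg + 590 kg + 5,470 kg = 14,980 kg (under)
Aug 2026–Jan 2027: 1,420 kg + 6,810 kg + 640 kg + 590 kg + 5,470 kg + 6,250 kg = 21,180 kg (under)
Sep 2026–Feb 2027: 6,810 kg + 640 kg + 590 kg + 5,470 kg + 6,250 kg + 500 kg = 20,260 kg (under)
No window exceeds 22,900 kg.

No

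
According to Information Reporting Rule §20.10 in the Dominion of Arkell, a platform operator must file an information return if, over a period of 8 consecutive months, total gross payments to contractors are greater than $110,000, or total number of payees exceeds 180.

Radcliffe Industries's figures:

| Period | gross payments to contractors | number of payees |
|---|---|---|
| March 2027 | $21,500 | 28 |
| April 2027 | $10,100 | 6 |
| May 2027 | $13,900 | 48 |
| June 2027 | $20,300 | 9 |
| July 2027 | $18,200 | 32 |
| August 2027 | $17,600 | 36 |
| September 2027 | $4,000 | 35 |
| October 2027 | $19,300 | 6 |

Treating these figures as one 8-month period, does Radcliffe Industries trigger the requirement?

Yes

Total gross payments to contractors: $21,500 + $10,100 + $13,900 + $20,300 + $18,200 + $17,600 + $4,000 + $19,300 = $124,900 (> $110,000).
Total number of payees: 28 + 6 + 48 + 9 + 32 + 36 + 35 + 6 = 200 (> 180).
The test is 'or': at least one threshold is exceeded.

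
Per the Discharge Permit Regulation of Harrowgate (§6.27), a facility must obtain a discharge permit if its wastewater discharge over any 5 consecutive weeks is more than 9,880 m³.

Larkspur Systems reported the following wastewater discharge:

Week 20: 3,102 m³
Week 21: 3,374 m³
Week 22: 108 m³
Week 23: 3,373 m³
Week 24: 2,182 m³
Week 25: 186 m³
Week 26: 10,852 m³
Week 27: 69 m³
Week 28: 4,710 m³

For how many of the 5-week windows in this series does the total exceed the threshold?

4

Week 20–Week 24: 3,102 m³ + 3,374 m³ + 108 m³ + 3,373 m³ + 2,182 m³ = 12,139 m³ (over)
Week 21–Week 25: 3,374 m³ + 108 m³ + 3,373 m³ + 2,182 m³ + 186 m³ = 9,223 m³ (under)
Week 22–Week 26: 108 m³ + 3,373 m³ + 2,182 m³ + 186 m³ + 10,852 m³ = 16,701 m³ (over)
Week 23–Week 27: 3,373 m³ + 2,182 m³ + 186 m³ + 10,852 m³ + 69 m³ = 16,662 m³ (over)
Week 24–Week 28: 2,182 m³ + 186 m³ + 10,852 m³ + 69 m³ + 4,710 m³ = 17,999 m³ (over)
4 windows exceed the threshold.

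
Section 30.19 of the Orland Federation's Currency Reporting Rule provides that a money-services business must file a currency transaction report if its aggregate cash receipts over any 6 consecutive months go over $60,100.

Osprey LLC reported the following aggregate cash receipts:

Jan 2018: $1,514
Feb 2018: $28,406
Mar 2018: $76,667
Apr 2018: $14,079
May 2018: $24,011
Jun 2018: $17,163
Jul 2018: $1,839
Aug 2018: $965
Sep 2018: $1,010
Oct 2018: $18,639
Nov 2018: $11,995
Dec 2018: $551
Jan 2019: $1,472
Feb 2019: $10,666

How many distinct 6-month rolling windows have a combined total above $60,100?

Jan 2018–Jun 2018: $1,514 + $28,406 + $76,667 + $14,079 + $24,011 + $17,163 = $161,840 (over)
Feb 2018–Jul 2018: $28,406 + $76,667 + $14,079 + $24,011 + $17,163 + $1,839 = $162,165 (over)
Mar 2018–Aug 2018: $76,667 + $14,079 + $24,011 + $17,163 + $1,839 + $965 = $134,724 (over)
Apr 2018–Sep 2018: $14,079 + $24,011 + $17,163 + $1,839 + $965 + $1,010 = $59,067 (under)
May 2018–Oct 2018: $24,011 + $17,163 + $1,839 + $965 + $1,010 + $18,639 = $63,627 (over)
Jun 2018–Nov 2018: $17,163 + $1,839 + $965 + $1,010 + $18,639 + $11,995 = $51,611 (under)
Jul 2018–Dec 2018: $1,839 + $965 + $1,010 + $18,639 + $11,995 + $551 = $34,999 (under)
Aug 2018–Jan 2019: $965 + $1,010 + $18,639 + $11,995 + $551 + $1,472 = $34,632 (under)
Sep 2018–Feb 2019: $1,010 + $18,639 + $11,995 + $551 + $1,472 + $10,666 = $44,333 (under)
4 windows exceed the threshold.

4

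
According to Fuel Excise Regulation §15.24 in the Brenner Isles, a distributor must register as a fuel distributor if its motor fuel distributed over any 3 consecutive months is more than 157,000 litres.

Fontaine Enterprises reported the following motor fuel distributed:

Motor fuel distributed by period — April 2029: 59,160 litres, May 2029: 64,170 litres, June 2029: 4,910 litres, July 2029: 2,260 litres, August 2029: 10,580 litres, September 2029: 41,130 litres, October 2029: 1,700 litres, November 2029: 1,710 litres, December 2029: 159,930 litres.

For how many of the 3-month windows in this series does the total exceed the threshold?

April 2029–June 2029: 59,160 litres + 64,170 litres + 4,910 litres = 128,240 litres (under)
May 2029–July 2029: 64,170 litres + 4,910 litres + 2,260 litres = 71,340 litres (under)
June 2029–August 2029: 4,910 litres + 2,260 litres + 10,580 litres = 17,750 litres (under)
July 2029–September 2029: 2,260 litres + 10,580 litres + 41,130 litres = 53,970 litres (under)
August 2029–October 2029: 10,580 litres + 41,130 litres + 1,700 litres = 53,410 litres (under)
September 2029–November 2029: 41,130 litres + 1,700 litres + 1,710 litres = 44,540 litres (under)
October 2029–December 2029: 1,700 litres + 1,710 litres + 159,930 litres = 163,340 litres (over)
1 window exceeds the threshold.

1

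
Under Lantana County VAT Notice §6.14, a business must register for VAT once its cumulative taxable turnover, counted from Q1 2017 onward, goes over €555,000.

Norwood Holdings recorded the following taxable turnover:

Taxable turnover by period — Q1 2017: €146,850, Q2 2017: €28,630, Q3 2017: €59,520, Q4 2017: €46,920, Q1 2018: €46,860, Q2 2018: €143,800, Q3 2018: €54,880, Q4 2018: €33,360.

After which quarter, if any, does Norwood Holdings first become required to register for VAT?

Q4 2018

Through Q1 2017: €146,850
Through Q2 2017: €175,480
Through Q3 2017: €235,000
Through Q4 2017: €281,920
Through Q1 2018: €328,780
Through Q2 2018: €472,580
Through Q3 2018: €527,460
Through Q4 2018: €560,820 ← exceeds threshold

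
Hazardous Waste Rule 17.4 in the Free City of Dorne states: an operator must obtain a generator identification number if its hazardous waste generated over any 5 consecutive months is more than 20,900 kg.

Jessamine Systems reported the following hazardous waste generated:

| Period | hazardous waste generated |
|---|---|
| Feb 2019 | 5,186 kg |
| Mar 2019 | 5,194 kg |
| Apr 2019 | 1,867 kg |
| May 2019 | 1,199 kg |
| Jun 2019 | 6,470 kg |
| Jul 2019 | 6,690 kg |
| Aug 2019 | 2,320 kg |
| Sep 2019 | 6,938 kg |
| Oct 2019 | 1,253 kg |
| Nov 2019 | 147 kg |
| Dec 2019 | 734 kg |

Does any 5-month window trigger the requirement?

Yes

Feb 2019–Jun 2019: 5,186 kg + 5,194 kg + 1,867 kg + 1,199 kg + 6,470 kg = 19,916 kg (under)
Mar 2019–Jul 2019: 5,194 kg + 1,867 kg + 1,199 kg + 6,470 kg + 6,690 kg = 21,420 kg (over)
Apr 2019–Aug 2019: 1,867 kg + 1,199 kg + 6,470 kg + 6,690 kg + 2,320 kg = 18,546 kg (under)
May 2019–Sep 2019: 1,199 kg + 6,470 kg + 6,690 kg + 2,320 kg + 6,938 kg = 23,617 kg (over)
Jun 2019–Oct 2019: 6,470 kg + 6,690 kg + 2,320 kg + 6,938 kg + 1,253 kg = 23,671 kg (over)
Jul 2019–Nov 2019: 6,690 kg + 2,320 kg + 6,938 kg + 1,253 kg + 147 kg = 17,348 kg (under)
Aug 2019–Dec 2019: 2,320 kg + 6,938 kg + 1,253 kg + 147 kg + 734 kg = 11,392 kg (under)
At least one window exceeds 20,900 kg.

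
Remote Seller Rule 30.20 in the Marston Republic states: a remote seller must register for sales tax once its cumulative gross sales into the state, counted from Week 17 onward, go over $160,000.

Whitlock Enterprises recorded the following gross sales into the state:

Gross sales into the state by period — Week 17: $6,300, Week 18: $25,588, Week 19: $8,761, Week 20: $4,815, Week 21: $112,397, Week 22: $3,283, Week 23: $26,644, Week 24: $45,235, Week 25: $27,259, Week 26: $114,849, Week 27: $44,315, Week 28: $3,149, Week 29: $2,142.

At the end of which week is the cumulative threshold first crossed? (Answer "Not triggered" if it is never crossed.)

Through Week 17: $6,300
Through Week 18: $31,888
Through Week 19: $40,649
Through Week 20: $45,464
Through Week 21: $157,861
Through Week 22: $161,144 ← exceeds threshold

Week 22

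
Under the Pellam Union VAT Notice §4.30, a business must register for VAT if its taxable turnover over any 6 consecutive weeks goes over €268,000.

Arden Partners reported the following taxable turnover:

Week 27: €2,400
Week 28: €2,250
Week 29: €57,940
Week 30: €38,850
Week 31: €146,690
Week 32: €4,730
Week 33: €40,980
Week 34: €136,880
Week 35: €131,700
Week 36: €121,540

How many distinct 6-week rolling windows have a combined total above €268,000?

Week 27–Week 32: €2,400 + €2,250 + €57,940 + €38,850 + €146,690 + €4,730 = €252,860 (under)
Week 28–Week 33: €2,250 + €57,940 + €38,850 + €146,690 + €4,730 + €40,980 = €291,440 (over)
Week 29–Week 34: €57,940 + €38,850 + €146,690 + €4,730 + €40,980 + €136,880 = €426,070 (over)
Week 30–Week 35: €38,850 + €146,690 + €4,730 + €40,980 + €136,880 + €131,700 = €499,830 (over)
Week 31–Week 36: €146,690 + €4,730 + €40,980 + €136,880 + €131,700 + €121,540 = €582,520 (over)
4 windows exceed the threshold.

4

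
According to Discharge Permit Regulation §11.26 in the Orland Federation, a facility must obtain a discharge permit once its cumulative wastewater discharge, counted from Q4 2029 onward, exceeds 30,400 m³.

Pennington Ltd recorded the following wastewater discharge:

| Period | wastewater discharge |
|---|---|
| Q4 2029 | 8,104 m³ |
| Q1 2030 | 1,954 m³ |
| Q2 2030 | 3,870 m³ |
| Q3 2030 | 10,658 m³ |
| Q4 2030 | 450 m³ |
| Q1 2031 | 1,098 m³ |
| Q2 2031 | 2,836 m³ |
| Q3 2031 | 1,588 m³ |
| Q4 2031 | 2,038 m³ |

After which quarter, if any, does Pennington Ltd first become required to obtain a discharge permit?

Through Q4 2029: 8,104 m³
Through Q1 2030: 10,058 m³
Through Q2 2030: 13,928 m³
Through Q3 2030: 24,586 m³
Through Q4 2030: 25,036 m³
Through Q1 2031: 26,134 m³
Through Q2 2031: 28,970 m³
Through Q3 2031: 30,558 m³ ← exceeds threshold

Q3 2031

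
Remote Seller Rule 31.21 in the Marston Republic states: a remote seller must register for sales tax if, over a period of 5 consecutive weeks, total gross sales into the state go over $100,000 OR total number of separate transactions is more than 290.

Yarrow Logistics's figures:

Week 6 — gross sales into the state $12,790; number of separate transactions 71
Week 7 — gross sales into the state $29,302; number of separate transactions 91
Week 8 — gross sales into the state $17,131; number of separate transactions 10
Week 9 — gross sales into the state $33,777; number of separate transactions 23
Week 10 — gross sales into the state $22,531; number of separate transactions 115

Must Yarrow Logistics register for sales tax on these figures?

Total gross sales into the state: $12,790 + $29,302 + $17,131 + $33,777 + $22,531 = $115,531 (> $100,000).
Total number of separate transactions: 71 + 91 + 10 + 23 + 115 = 310 (> 290).
The test is 'or': at least one threshold is exceeded.

Yes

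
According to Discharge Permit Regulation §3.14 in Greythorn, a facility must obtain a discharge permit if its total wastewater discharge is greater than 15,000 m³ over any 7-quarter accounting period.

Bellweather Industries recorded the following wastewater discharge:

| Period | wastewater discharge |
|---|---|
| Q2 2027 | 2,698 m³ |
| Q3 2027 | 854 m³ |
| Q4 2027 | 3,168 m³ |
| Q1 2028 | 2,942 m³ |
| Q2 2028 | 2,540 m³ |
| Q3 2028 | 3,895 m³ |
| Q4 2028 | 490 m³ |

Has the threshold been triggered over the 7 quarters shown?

Total wastewater discharge: 2,698 m³ + 854 m³ + 3,168 m³ + 2,942 m³ + 2,540 m³ + 3,895 m³ + 490 m³ = 16,587 m³.
16,587 m³ > 15,000 m³, so the threshold is exceeded.

Yes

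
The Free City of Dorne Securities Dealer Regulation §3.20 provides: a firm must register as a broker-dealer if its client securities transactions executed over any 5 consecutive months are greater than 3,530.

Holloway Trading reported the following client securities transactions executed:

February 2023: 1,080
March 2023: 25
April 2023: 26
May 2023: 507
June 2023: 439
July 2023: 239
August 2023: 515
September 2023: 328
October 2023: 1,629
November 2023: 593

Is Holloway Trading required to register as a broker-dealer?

No

February 2023–June 2023: 1,080 + 25 + 26 + 507 + 439 = 2,077 (under)
March 2023–July 2023: 25 + 26 + 507 + 439 + 239 = 1,236 (under)
April 2023–August 2023: 26 + 507 + 439 + 239 + 515 = 1,726 (under)
May 2023–September 2023: 507 + 439 + 239 + 515 + 328 = 2,028 (under)
June 2023–October 2023: 439 + 239 + 515 + 328 + 1,629 = 3,150 (under)
July 2023–November 2023: 239 + 515 + 328 + 1,629 + 593 = 3,304 (under)
No window exceeds 3,530.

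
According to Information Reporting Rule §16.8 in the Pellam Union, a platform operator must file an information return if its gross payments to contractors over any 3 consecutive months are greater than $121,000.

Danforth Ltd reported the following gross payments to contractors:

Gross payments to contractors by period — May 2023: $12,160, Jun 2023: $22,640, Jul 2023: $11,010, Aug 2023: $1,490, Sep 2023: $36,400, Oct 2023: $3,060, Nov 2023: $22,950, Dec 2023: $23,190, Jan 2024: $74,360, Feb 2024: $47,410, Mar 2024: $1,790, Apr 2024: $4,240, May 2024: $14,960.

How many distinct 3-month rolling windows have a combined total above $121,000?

2

May 2023–Jul 2023: $12,160 + $22,640 + $11,010 = $45,810 (under)
Jun 2023–Aug 2023: $22,640 + $11,010 + $1,490 = $35,140 (under)
Jul 2023–Sep 2023: $11,010 + $1,490 + $36,400 = $48,900 (under)
Aug 2023–Oct 2023: $1,490 + $36,400 + $3,060 = $40,950 (under)
Sep 2023–Nov 2023: $36,400 + $3,060 + $22,950 = $62,410 (under)
Oct 2023–Dec 2023: $3,060 + $22,950 + $23,190 = $49,200 (under)
Nov 2023–Jan 2024: $22,950 + $23,190 + $74,360 = $120,500 (under)
Dec 2023–Feb 2024: $23,190 + $74,360 + $47,410 = $144,960 (over)
Jan 2024–Mar 2024: $74,360 + $47,410 + $1,790 = $123,560 (over)
Feb 2024–Apr 2024: $47,410 + $1,790 + $4,240 = $53,440 (under)
Mar 2024–May 2024: $1,790 + $4,240 + $14,960 = $20,990 (under)
2 windows exceed the threshold.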